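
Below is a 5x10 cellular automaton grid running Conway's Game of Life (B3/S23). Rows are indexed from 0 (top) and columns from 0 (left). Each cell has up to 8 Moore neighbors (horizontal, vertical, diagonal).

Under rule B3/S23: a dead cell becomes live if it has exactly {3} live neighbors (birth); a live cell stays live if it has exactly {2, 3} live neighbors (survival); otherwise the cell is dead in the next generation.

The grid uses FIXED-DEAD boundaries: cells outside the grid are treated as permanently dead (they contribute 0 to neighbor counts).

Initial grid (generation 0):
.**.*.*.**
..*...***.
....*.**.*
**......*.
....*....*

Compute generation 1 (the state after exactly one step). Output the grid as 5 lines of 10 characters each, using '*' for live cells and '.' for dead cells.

Answer: .***.**.**
.**.......
.*...**..*
.....*.***
..........

Derivation:
Simulating step by step:
Generation 0 (given above): 19 live cells
Generation 1: 17 live cells
(generation 1 grid is the final answer)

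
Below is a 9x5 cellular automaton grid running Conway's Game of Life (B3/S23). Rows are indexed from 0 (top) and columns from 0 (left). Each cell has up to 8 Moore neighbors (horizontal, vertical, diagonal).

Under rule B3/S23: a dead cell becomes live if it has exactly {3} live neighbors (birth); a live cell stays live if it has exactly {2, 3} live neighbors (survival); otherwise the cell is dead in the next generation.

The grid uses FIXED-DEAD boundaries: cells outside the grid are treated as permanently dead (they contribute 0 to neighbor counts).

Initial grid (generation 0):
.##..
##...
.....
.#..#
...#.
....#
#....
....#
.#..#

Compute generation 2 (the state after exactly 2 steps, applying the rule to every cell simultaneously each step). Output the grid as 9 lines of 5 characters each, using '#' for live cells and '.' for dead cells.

Simulating step by step:
Generation 0 (given above): 12 live cells
Generation 1: 10 live cells
###..
###..
##...
.....
...##
.....
.....
.....
.....
Generation 2: 4 live cells
(generation 2 grid is the final answer)

Answer: #.#..
.....
#.#..
.....
.....
.....
.....
.....
.....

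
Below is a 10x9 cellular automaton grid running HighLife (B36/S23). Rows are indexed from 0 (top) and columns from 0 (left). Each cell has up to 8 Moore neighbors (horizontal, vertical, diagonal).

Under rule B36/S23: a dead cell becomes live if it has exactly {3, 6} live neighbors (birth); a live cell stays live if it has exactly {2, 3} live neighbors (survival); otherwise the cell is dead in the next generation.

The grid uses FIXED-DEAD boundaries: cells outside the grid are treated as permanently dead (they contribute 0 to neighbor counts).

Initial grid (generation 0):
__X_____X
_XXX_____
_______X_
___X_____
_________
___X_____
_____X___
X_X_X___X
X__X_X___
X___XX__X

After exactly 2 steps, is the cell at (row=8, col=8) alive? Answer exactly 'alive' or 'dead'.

Answer: dead

Derivation:
Simulating step by step:
Generation 0 (given above): 20 live cells
Generation 1: 18 live cells
_XXX_____
_XXX_____
___X_____
_________
_________
_________
___XX____
_X_XXX___
X__X_X___
____XX___
Generation 2: 14 live cells
_X_X_____
_X__X____
___X_____
_________
_________
_________
__XX_X___
_____X___
__XX__X__
____XX___

Cell (8,8) at generation 2: 0 -> dead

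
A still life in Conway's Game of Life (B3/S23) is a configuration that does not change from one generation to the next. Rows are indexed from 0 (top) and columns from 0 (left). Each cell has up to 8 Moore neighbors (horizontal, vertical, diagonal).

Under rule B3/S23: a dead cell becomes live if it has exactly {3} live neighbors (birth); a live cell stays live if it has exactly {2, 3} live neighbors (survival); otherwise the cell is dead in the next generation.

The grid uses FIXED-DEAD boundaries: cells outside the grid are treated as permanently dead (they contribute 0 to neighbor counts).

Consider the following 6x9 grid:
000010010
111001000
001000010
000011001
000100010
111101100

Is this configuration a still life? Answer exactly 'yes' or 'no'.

Answer: no

Derivation:
Compute generation 1 and compare to generation 0 (given above):
Generation 1:
010000000
011100100
001111100
000110111
010100010
011110100
Cell (0,1) differs: gen0=0 vs gen1=1 -> NOT a still life.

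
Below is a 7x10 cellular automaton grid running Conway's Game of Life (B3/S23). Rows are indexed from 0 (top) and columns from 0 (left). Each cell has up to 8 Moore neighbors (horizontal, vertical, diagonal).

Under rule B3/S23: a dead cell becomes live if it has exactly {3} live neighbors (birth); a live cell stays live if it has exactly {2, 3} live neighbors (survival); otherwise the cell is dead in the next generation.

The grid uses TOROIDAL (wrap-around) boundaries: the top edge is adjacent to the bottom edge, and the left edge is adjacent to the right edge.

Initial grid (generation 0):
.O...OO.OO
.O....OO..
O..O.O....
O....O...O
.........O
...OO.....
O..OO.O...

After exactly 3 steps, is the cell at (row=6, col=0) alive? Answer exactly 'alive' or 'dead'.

Answer: alive

Derivation:
Simulating step by step:
Generation 0 (given above): 21 live cells
Generation 1: 31 live cells
.OO.O...OO
.OO.O..OOO
OO..OO...O
O...O....O
O...O....O
...OOO....
O.OO..OO.O
Generation 2: 22 live cells
....OOO...
....O..O..
..O.OO....
...OO...O.
O........O
.OO..OO.O.
O.....OO.O
Generation 3: 25 live cells
....O...O.
..........
.....O....
...OOO...O
OOOOOO.OOO
.O...OO.O.
OO..O...OO

Cell (6,0) at generation 3: 1 -> alive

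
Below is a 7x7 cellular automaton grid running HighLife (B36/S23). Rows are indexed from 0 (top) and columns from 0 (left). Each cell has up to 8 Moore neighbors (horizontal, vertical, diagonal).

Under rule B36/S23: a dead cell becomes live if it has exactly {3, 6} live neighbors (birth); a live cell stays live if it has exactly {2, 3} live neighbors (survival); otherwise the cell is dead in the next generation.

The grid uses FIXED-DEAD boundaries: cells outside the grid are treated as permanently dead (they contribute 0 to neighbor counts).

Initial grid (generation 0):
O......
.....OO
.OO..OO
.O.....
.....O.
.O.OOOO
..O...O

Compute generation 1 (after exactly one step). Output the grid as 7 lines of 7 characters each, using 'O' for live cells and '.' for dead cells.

Simulating step by step:
Generation 0 (given above): 16 live cells
Generation 1: 22 live cells
(generation 1 grid is the final answer)

Answer: .......
.O...OO
.OO..OO
.OO..OO
..O..OO
..OOO.O
..OOO.O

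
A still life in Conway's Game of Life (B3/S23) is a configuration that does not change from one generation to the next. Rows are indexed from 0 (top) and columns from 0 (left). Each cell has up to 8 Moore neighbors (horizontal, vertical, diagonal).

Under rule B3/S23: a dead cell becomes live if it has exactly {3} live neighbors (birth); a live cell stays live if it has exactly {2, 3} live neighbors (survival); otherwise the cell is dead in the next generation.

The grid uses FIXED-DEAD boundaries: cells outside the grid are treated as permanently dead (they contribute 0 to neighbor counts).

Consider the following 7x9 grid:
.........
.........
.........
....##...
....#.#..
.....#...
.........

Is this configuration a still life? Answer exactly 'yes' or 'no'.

Compute generation 1 and compare to generation 0 (given above):
Generation 1:
.........
.........
.........
....##...
....#.#..
.....#...
.........
The grids are IDENTICAL -> still life.

Answer: yes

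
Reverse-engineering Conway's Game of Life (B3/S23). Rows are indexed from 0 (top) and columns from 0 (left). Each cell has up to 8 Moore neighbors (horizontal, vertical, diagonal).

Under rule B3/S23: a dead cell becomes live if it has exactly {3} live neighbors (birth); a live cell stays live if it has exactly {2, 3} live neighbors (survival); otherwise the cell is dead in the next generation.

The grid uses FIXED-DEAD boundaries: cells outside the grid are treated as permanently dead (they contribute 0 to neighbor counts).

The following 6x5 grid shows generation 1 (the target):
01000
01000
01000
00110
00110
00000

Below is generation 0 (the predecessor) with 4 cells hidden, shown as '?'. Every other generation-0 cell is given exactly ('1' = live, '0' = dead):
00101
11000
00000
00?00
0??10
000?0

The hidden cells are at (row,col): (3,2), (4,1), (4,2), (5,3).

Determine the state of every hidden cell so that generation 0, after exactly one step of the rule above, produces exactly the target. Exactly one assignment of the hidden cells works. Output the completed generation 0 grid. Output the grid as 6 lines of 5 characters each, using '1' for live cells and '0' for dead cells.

Hidden generation-0 cells (in order): (3,2), (4,1), (4,2), (5,3).
A hidden cell only influences target cells in its own 3x3 neighborhood. Try each of the 2^4 = 16 assignments, step the completed generation 0 forward once under B3/S23, and compare with the target:
  (3,2)=0 (4,1)=0 (4,2)=0 (5,3)=0 -> step gives (2,1)='0' but target has '1' -> reject
  (3,2)=0 (4,1)=0 (4,2)=0 (5,3)=1 -> step gives (2,1)='0' but target has '1' -> reject
  (3,2)=0 (4,1)=0 (4,2)=1 (5,3)=0 -> step gives (2,1)='0' but target has '1' -> reject
  (3,2)=0 (4,1)=0 (4,2)=1 (5,3)=1 -> step gives (2,1)='0' but target has '1' -> reject
  (3,2)=0 (4,1)=1 (4,2)=0 (5,3)=0 -> step gives (2,1)='0' but target has '1' -> reject
  (3,2)=0 (4,1)=1 (4,2)=0 (5,3)=1 -> step gives (2,1)='0' but target has '1' -> reject
  (3,2)=0 (4,1)=1 (4,2)=1 (5,3)=0 -> step gives (2,1)='0' but target has '1' -> reject
  (3,2)=0 (4,1)=1 (4,2)=1 (5,3)=1 -> step gives (2,1)='0' but target has '1' -> reject
  (3,2)=1 (4,1)=0 (4,2)=0 (5,3)=0 -> step gives (3,2)='0' but target has '1' -> reject
  (3,2)=1 (4,1)=0 (4,2)=0 (5,3)=1 -> step gives (3,2)='0' but target has '1' -> reject
  (3,2)=1 (4,1)=0 (4,2)=1 (5,3)=0 -> step reproduces the target at every cell -> ACCEPT
  (3,2)=1 (4,1)=0 (4,2)=1 (5,3)=1 -> step gives (5,2)='1' but target has '0' -> reject
  (3,2)=1 (4,1)=1 (4,2)=0 (5,3)=0 -> step gives (3,3)='0' but target has '1' -> reject
  (3,2)=1 (4,1)=1 (4,2)=0 (5,3)=1 -> step gives (3,3)='0' but target has '1' -> reject
  (3,2)=1 (4,1)=1 (4,2)=1 (5,3)=0 -> step gives (3,1)='1' but target has '0' -> reject
  (3,2)=1 (4,1)=1 (4,2)=1 (5,3)=1 -> step gives (3,1)='1' but target has '0' -> reject
Unique solution: (3,2)=live, (4,1)=dead, (4,2)=live, (5,3)=dead.
Check: live-neighbor counts of every cell in the completed generation 0:
23120
12221
23210
02231
02221
01221
Applying B3/S23 to generation 0 with these counts gives:
01000
01000
01000
00110
00110
00000
which matches the target exactly.

Answer: 00101
11000
00000
00100
00110
00000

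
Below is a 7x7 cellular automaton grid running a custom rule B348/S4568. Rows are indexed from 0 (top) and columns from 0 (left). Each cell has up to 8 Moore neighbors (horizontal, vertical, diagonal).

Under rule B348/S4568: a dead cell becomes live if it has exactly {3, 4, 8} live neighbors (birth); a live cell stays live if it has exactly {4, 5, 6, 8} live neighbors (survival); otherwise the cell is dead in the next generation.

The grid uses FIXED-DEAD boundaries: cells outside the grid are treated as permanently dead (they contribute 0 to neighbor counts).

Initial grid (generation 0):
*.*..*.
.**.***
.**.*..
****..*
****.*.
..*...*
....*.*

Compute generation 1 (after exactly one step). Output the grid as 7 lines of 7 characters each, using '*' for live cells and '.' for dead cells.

Simulating step by step:
Generation 0 (given above): 25 live cells
Generation 1: 26 live cells
(generation 1 grid is the final answer)

Answer: .*.**.*
***..*.
***...*
*..***.
.****.*
.*.***.
.....*.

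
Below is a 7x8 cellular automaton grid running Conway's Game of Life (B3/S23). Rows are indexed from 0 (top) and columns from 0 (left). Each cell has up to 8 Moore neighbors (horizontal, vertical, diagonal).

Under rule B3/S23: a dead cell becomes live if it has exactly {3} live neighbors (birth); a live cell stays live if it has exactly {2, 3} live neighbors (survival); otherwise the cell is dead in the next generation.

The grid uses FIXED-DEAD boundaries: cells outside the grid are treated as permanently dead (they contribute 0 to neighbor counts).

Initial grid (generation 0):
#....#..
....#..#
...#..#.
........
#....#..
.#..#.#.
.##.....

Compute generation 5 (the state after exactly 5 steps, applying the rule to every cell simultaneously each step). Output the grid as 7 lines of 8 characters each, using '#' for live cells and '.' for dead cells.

Simulating step by step:
Generation 0 (given above): 13 live cells
Generation 1: 10 live cells
........
....###.
........
........
.....#..
###..#..
.##.....
Generation 2: 8 live cells
.....#..
.....#..
.....#..
........
.#......
#.#.....
#.#.....
Generation 3: 6 live cells
........
....###.
........
........
.#......
#.#.....
........
Generation 4: 5 live cells
.....#..
.....#..
.....#..
........
.#......
.#......
........
Generation 5: 3 live cells
(generation 5 grid is the final answer)

Answer: ........
....###.
........
........
........
........
........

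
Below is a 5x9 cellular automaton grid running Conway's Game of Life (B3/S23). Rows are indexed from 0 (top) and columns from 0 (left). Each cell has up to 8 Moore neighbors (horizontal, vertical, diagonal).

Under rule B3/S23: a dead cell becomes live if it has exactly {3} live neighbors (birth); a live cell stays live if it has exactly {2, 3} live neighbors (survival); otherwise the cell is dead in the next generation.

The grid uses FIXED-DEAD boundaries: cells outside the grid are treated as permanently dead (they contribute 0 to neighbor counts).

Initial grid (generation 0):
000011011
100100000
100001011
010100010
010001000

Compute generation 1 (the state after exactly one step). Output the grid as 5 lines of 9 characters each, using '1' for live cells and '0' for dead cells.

Simulating step by step:
Generation 0 (given above): 15 live cells
Generation 1: 16 live cells
(generation 1 grid is the final answer)

Answer: 000010000
000001000
111010111
111010011
001000000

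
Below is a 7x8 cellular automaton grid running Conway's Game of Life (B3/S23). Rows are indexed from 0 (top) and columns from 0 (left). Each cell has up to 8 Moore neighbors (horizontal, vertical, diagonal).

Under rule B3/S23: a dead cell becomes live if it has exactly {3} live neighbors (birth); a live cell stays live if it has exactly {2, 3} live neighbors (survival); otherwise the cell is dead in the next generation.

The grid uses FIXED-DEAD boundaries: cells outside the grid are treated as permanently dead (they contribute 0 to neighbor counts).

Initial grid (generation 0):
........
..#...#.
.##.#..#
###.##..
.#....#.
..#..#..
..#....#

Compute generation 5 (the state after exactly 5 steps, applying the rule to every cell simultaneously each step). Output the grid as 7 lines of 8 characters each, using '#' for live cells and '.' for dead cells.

Simulating step by step:
Generation 0 (given above): 17 live cells
Generation 1: 17 live cells
........
.###....
#...#.#.
#...###.
#..##.#.
.##...#.
........
Generation 2: 22 live cells
..#.....
.###....
#.#.#.#.
##....##
#.###.##
.###.#..
........
Generation 3: 16 live cells
.###....
........
#....###
#...#...
#...#..#
.#...##.
..#.....
Generation 4: 17 live cells
..#.....
.##...#.
.....##.
##..#..#
##..#.#.
.#...##.
........
Generation 5: 23 live cells
(generation 5 grid is the final answer)

Answer: .##.....
.##..##.
#.#..###
##..#..#
..#.#.##
##...##.
........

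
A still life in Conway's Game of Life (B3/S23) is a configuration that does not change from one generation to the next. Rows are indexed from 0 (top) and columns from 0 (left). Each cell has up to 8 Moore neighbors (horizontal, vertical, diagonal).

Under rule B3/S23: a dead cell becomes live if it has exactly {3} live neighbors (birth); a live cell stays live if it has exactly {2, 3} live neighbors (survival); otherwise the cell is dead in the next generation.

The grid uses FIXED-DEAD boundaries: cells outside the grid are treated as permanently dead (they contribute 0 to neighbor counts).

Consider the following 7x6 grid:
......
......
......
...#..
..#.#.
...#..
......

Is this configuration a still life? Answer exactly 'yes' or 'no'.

Answer: yes

Derivation:
Compute generation 1 and compare to generation 0 (given above):
Generation 1:
......
......
......
...#..
..#.#.
...#..
......
The grids are IDENTICAL -> still life.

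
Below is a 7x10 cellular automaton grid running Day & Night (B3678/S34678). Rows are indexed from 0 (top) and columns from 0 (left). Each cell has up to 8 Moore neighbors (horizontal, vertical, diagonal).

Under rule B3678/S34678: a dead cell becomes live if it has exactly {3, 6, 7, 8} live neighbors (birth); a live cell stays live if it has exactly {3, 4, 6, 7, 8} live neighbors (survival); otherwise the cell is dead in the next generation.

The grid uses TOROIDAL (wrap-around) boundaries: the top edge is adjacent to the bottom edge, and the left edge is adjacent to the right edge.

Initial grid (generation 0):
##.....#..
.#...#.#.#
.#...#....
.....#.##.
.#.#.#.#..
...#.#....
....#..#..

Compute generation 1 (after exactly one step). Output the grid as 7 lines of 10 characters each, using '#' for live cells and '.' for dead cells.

Answer: #.........
.##.....#.
#...#..#..
..#.......
..#.....#.
..#.......
......#...

Derivation:
Simulating step by step:
Generation 0 (given above): 20 live cells
Generation 1: 12 live cells
(generation 1 grid is the final answer)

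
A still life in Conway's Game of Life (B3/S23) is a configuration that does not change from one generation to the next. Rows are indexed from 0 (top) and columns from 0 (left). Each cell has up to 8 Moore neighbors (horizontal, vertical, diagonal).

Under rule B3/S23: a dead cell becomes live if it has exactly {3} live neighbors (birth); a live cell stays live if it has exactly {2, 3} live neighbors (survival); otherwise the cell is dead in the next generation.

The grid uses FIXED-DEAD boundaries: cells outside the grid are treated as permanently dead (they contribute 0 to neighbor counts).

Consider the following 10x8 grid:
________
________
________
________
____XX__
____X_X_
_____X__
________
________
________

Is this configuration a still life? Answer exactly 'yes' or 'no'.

Compute generation 1 and compare to generation 0 (given above):
Generation 1:
________
________
________
________
____XX__
____X_X_
_____X__
________
________
________
The grids are IDENTICAL -> still life.

Answer: yes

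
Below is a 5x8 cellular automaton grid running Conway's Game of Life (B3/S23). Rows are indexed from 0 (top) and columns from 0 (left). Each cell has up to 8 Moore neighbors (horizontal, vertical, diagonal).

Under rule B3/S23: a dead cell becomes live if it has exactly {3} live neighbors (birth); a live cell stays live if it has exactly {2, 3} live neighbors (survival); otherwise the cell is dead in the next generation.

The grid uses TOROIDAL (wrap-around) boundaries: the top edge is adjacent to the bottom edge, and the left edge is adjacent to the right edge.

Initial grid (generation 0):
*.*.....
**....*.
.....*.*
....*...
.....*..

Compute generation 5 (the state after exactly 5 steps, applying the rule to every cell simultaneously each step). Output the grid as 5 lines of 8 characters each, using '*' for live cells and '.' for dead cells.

Simulating step by step:
Generation 0 (given above): 9 live cells
Generation 1: 12 live cells
*......*
**....*.
*....***
....***.
........
Generation 2: 12 live cells
**.....*
.*...*..
**..*...
....*...
.....***
Generation 3: 16 live cells
.*...*.*
..*....*
**..**..
*...*.**
.....***
Generation 4: 13 live cells
.....*.*
..*.**.*
.*.***..
.*..*...
....*...
Generation 5: 10 live cells
(generation 5 grid is the final answer)

Answer: ...*.*..
*.*.....
**....*.
..*.....
....**..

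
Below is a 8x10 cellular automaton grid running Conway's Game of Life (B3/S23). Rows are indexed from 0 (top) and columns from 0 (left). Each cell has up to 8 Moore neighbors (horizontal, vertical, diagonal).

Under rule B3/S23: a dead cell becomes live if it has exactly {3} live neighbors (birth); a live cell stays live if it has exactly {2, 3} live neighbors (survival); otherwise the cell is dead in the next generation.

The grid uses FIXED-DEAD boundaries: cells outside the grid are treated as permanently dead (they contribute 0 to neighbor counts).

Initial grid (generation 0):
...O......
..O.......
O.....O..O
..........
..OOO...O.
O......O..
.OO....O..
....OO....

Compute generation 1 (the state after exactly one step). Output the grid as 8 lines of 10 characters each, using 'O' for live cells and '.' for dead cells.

Answer: ..........
..........
..........
...O......
...O......
.......OO.
.O....O...
..........

Derivation:
Simulating step by step:
Generation 0 (given above): 16 live cells
Generation 1: 6 live cells
(generation 1 grid is the final answer)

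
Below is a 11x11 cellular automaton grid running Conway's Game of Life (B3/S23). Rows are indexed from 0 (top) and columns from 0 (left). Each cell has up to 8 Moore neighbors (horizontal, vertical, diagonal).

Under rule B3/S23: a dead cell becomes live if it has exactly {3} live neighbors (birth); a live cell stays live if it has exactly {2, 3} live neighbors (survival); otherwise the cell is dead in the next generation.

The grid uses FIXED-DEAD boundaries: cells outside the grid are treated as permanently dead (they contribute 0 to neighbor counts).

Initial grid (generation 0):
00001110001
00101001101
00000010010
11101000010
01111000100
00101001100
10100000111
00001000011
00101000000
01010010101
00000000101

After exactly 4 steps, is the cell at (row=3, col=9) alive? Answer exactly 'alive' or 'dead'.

Answer: dead

Derivation:
Simulating step by step:
Generation 0 (given above): 42 live cells
Generation 1: 43 live cells
00011111010
00011001101
00100101011
10001100110
10001101110
00001001000
01000001001
01000000101
00101100001
00110001000
00000001000
Generation 2: 33 live cells
00010111010
00100000001
00000101001
01010000000
00010001010
00001101010
00000001110
01100000001
01101000010
00111010000
00000000000
Generation 3: 34 live cells
00000010000
00001101111
00100000000
00101010100
00110010000
00001001011
00000011011
01110000001
00001100000
01101100000
00010000000
Generation 4: 43 live cells
00000111110
00000111110
00001010000
01100101000
00101010110
00010101011
00110011000
00111110011
00000100000
00100100000
00111000000

Cell (3,9) at generation 4: 0 -> dead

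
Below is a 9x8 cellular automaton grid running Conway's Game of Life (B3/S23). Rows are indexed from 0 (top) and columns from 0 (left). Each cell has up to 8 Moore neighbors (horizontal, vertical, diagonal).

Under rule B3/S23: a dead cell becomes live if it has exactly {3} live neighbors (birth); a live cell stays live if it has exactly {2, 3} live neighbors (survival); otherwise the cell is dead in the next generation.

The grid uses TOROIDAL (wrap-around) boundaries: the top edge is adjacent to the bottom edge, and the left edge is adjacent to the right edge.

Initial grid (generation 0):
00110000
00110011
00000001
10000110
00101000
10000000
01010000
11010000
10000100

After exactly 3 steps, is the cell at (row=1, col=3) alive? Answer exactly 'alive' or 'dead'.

Simulating step by step:
Generation 0 (given above): 20 live cells
Generation 1: 28 live cells
01111011
00110011
10000100
00000111
01000101
01110000
01000000
11001000
10011000
Generation 2: 19 live cells
01000010
00000000
10001100
00001101
01001101
01000000
00010000
11111000
00000000
Generation 3: 20 live cells
00000000
00000100
00001110
00010001
00001100
10101000
10011000
01111000
10010000

Cell (1,3) at generation 3: 0 -> dead

Answer: dead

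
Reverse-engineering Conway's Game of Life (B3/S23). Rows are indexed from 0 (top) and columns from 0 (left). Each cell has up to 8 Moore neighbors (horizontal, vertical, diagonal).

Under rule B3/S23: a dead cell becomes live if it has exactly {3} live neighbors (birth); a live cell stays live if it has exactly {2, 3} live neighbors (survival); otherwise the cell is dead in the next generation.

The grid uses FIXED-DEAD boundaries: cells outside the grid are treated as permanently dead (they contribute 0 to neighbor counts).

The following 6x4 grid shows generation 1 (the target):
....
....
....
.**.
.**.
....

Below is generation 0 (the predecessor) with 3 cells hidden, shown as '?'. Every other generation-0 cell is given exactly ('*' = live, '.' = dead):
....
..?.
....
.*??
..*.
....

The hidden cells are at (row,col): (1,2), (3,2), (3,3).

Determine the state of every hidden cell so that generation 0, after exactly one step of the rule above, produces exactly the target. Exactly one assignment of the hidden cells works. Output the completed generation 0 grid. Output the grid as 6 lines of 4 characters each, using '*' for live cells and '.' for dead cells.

Answer: ....
....
....
.**.
..*.
....

Derivation:
Hidden generation-0 cells (in order): (1,2), (3,2), (3,3).
A hidden cell only influences target cells in its own 3x3 neighborhood. Try each of the 2^3 = 8 assignments, step the completed generation 0 forward once under B3/S23, and compare with the target:
  (1,2)=. (3,2)=. (3,3)=. -> step gives (3,1)='.' but target has '*' -> reject
  (1,2)=. (3,2)=. (3,3)=* -> step gives (3,1)='.' but target has '*' -> reject
  (1,2)=. (3,2)=* (3,3)=. -> step reproduces the target at every cell -> ACCEPT
  (1,2)=. (3,2)=* (3,3)=* -> step gives (2,2)='*' but target has '.' -> reject
  (1,2)=* (3,2)=. (3,3)=. -> step gives (3,1)='.' but target has '*' -> reject
  (1,2)=* (3,2)=. (3,3)=* -> step gives (2,2)='*' but target has '.' -> reject
  (1,2)=* (3,2)=* (3,3)=. -> step gives (2,1)='*' but target has '.' -> reject
  (1,2)=* (3,2)=* (3,3)=* -> step gives (2,1)='*' but target has '.' -> reject
Unique solution: (1,2)=dead, (3,2)=live, (3,3)=dead.
Check: live-neighbor counts of every cell in the completed generation 0:
0000
0000
1221
1222
1322
0111
Applying B3/S23 to generation 0 with these counts gives:
....
....
....
.**.
.**.
....
which matches the target exactly.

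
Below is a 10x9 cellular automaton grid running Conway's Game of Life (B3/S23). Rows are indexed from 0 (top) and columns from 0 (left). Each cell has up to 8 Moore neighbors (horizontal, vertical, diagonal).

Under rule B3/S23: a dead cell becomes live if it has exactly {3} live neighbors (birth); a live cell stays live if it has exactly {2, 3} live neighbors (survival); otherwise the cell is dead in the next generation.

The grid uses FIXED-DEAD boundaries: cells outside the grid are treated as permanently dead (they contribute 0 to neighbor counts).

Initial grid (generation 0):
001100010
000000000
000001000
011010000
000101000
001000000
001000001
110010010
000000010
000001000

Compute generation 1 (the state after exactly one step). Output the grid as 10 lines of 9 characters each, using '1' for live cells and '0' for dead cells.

Simulating step by step:
Generation 0 (given above): 18 live cells
Generation 1: 15 live cells
(generation 1 grid is the final answer)

Answer: 000000000
000000000
000000000
001111000
010110000
001100000
001100000
010000011
000000100
000000000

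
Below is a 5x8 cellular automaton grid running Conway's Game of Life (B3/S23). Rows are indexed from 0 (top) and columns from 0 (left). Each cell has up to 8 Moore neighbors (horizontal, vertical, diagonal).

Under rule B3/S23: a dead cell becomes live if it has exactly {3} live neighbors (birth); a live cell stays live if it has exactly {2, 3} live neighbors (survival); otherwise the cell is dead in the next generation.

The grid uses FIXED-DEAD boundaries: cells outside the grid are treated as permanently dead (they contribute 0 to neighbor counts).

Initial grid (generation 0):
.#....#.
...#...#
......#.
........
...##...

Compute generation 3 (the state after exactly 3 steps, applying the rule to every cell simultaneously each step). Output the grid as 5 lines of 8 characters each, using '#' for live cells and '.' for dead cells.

Simulating step by step:
Generation 0 (given above): 7 live cells
Generation 1: 2 live cells
........
......##
........
........
........
Generation 2: 0 live cells
........
........
........
........
........
Generation 3: 0 live cells
(generation 3 grid is the final answer)

Answer: ........
........
........
........
........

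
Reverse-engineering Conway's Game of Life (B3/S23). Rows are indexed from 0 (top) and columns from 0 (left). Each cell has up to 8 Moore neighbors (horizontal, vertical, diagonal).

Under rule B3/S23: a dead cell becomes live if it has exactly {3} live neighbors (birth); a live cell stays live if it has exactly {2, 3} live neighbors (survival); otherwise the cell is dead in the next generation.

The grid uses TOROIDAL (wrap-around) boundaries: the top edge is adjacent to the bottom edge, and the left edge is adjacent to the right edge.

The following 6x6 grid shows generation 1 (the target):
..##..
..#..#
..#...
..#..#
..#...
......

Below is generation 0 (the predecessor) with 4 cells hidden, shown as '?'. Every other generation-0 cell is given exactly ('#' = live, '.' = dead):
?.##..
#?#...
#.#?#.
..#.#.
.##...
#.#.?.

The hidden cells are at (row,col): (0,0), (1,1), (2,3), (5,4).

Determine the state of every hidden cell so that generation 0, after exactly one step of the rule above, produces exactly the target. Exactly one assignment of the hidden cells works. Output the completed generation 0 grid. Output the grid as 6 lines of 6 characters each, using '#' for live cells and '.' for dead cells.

Hidden generation-0 cells (in order): (0,0), (1,1), (2,3), (5,4).
A hidden cell only influences target cells in its own 3x3 neighborhood. Try each of the 2^4 = 16 assignments, step the completed generation 0 forward once under B3/S23, and compare with the target:
  (0,0)=. (1,1)=. (2,3)=. (5,4)=. -> step reproduces the target at every cell -> ACCEPT
  (0,0)=. (1,1)=. (2,3)=. (5,4)=# -> step gives (0,3)='.' but target has '#' -> reject
  (0,0)=. (1,1)=. (2,3)=# (5,4)=. -> step gives (1,2)='.' but target has '#' -> reject
  (0,0)=. (1,1)=. (2,3)=# (5,4)=# -> step gives (0,3)='.' but target has '#' -> reject
  (0,0)=. (1,1)=# (2,3)=. (5,4)=. -> step gives (0,0)='#' but target has '.' -> reject
  (0,0)=. (1,1)=# (2,3)=. (5,4)=# -> step gives (0,0)='#' but target has '.' -> reject
  (0,0)=. (1,1)=# (2,3)=# (5,4)=. -> step gives (0,0)='#' but target has '.' -> reject
  (0,0)=. (1,1)=# (2,3)=# (5,4)=# -> step gives (0,0)='#' but target has '.' -> reject
  (0,0)=# (1,1)=. (2,3)=. (5,4)=. -> step gives (0,0)='#' but target has '.' -> reject
  (0,0)=# (1,1)=. (2,3)=. (5,4)=# -> step gives (0,0)='#' but target has '.' -> reject
  (0,0)=# (1,1)=. (2,3)=# (5,4)=. -> step gives (0,0)='#' but target has '.' -> reject
  (0,0)=# (1,1)=. (2,3)=# (5,4)=# -> step gives (0,0)='#' but target has '.' -> reject
  (0,0)=# (1,1)=# (2,3)=. (5,4)=. -> step gives (0,0)='#' but target has '.' -> reject
  (0,0)=# (1,1)=# (2,3)=. (5,4)=# -> step gives (0,0)='#' but target has '.' -> reject
  (0,0)=# (1,1)=# (2,3)=# (5,4)=. -> step gives (0,0)='#' but target has '.' -> reject
  (0,0)=# (1,1)=# (2,3)=# (5,4)=# -> step gives (0,0)='#' but target has '.' -> reject
Unique solution: (0,0)=dead, (1,1)=dead, (2,3)=dead, (5,4)=dead.
Check: live-neighbor counts of every cell in the completed generation 0:
253312
153523
152514
253513
243412
154411
Applying B3/S23 to generation 0 with these counts gives:
..##..
..#..#
..#...
..#..#
..#...
......
which matches the target exactly.

Answer: ..##..
#.#...
#.#.#.
..#.#.
.##...
#.#...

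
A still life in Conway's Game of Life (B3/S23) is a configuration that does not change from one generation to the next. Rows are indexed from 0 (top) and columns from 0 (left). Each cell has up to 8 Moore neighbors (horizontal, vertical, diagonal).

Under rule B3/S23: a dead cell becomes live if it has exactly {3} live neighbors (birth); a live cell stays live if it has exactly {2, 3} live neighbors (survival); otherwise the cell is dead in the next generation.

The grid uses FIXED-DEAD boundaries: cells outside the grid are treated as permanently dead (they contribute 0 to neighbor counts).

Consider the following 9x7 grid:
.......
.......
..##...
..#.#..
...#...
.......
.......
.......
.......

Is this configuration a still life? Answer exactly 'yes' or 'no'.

Compute generation 1 and compare to generation 0 (given above):
Generation 1:
.......
.......
..##...
..#.#..
...#...
.......
.......
.......
.......
The grids are IDENTICAL -> still life.

Answer: yes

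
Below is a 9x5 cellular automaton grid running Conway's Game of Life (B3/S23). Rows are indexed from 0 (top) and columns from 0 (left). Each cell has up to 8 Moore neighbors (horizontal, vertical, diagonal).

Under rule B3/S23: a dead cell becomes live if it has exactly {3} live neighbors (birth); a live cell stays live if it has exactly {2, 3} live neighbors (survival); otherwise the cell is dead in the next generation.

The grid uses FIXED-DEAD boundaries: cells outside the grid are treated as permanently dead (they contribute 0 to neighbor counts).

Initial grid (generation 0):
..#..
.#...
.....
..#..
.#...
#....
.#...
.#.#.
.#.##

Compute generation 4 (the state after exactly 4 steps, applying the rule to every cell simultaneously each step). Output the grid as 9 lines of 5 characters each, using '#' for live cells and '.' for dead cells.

Answer: .....
.....
.....
.....
.....
.....
.....
....#
...##

Derivation:
Simulating step by step:
Generation 0 (given above): 11 live cells
Generation 1: 12 live cells
.....
.....
.....
.....
.#...
##...
###..
##.##
...##
Generation 2: 8 live cells
.....
.....
.....
.....
##...
.....
...#.
#...#
..###
Generation 3: 4 live cells
.....
.....
.....
.....
.....
.....
.....
..#.#
...##
Generation 4: 3 live cells
(generation 4 grid is the final answer)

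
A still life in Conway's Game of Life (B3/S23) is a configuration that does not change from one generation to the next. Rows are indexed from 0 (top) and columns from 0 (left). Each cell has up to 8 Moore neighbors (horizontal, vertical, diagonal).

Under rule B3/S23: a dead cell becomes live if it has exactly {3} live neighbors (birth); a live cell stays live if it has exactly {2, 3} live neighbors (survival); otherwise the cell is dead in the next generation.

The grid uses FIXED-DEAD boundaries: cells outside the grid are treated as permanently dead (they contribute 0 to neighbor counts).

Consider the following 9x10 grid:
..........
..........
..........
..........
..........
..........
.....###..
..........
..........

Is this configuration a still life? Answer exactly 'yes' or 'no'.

Answer: no

Derivation:
Compute generation 1 and compare to generation 0 (given above):
Generation 1:
..........
..........
..........
..........
..........
......#...
......#...
......#...
..........
Cell (5,6) differs: gen0=0 vs gen1=1 -> NOT a still life.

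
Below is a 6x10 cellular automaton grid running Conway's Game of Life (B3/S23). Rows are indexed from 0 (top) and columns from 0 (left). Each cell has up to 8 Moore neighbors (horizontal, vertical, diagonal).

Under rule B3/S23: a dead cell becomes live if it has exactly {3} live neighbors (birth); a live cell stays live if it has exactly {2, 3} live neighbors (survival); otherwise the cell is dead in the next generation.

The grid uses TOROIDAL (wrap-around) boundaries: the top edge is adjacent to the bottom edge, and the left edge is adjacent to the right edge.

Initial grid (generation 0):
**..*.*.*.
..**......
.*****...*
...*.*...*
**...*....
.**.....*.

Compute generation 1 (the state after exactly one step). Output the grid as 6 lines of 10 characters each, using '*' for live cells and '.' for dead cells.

Simulating step by step:
Generation 0 (given above): 22 live cells
Generation 1: 18 live cells
(generation 1 grid is the final answer)

Answer: *......*.*
.........*
**...*....
...*.**..*
**..*....*
..*..*.*..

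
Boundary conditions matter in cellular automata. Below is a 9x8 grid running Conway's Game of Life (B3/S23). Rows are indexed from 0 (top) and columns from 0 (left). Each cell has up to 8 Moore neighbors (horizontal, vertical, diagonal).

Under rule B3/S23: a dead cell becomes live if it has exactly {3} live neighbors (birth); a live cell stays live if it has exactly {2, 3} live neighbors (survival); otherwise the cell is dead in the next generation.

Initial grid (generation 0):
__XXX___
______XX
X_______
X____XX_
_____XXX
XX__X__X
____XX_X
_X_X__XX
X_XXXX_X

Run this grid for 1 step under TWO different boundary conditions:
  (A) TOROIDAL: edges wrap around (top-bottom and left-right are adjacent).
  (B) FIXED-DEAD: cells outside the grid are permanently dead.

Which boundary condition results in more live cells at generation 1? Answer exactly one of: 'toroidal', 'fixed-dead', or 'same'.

Answer: fixed-dead

Derivation:
Under TOROIDAL boundary, generation 1:
XXX_____
___X___X
X____X__
X____X__
_X__X___
____X___
_XXXXX__
_X______
X____X_X
Population = 21

Under FIXED-DEAD boundary, generation 1:
___X____
___X____
_____X_X
_____X_X
XX__X__X
____X__X
XXXXXX_X
_X_____X
_XXXXX_X
Population = 27

Comparison: toroidal=21, fixed-dead=27 -> fixed-dead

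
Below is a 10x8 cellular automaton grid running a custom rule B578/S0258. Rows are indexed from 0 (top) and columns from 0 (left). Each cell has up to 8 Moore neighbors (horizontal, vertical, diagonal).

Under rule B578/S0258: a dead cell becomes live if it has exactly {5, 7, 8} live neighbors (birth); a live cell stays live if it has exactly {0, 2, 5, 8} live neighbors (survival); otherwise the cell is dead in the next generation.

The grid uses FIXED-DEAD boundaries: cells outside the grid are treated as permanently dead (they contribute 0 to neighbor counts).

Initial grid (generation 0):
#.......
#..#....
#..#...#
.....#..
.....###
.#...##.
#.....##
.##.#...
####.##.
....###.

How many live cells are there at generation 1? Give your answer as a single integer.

Simulating step by step:
Generation 0 (given above): 28 live cells
Generation 1: 14 live cells
........
#.......
.......#
.....##.
......##
.......#
#......#
.#..#...
#...##..
........
Population at generation 1: 14

Answer: 14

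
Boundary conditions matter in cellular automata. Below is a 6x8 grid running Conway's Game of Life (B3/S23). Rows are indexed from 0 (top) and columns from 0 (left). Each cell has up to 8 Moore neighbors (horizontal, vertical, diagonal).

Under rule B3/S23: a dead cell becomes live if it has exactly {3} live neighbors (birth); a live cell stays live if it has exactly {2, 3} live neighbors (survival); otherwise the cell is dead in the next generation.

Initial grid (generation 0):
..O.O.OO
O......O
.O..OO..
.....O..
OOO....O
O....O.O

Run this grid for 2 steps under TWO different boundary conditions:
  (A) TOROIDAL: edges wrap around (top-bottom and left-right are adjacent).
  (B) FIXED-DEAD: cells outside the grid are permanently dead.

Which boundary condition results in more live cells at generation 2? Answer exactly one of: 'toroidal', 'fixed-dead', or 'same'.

Answer: toroidal

Derivation:
Under TOROIDAL boundary, generation 2:
.O...OO.
.OOO...O
O.O.....
OO.OO...
.O......
OOO.O.O.
Population = 19

Under FIXED-DEAD boundary, generation 2:
......OO
...OO..O
.OO....O
O..OO.O.
O.....O.
OO......
Population = 16

Comparison: toroidal=19, fixed-dead=16 -> toroidal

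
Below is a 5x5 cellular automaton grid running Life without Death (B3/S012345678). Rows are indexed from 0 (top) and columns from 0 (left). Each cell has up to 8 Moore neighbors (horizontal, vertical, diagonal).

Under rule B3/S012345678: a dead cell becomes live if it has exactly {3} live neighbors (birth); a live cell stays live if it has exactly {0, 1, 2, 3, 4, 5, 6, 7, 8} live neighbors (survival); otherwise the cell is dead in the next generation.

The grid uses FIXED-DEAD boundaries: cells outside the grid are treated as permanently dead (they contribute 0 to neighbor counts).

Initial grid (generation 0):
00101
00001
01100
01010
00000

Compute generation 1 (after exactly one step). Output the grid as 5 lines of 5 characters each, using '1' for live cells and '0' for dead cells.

Simulating step by step:
Generation 0 (given above): 7 live cells
Generation 1: 11 live cells
(generation 1 grid is the final answer)

Answer: 00111
01101
01110
01010
00000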